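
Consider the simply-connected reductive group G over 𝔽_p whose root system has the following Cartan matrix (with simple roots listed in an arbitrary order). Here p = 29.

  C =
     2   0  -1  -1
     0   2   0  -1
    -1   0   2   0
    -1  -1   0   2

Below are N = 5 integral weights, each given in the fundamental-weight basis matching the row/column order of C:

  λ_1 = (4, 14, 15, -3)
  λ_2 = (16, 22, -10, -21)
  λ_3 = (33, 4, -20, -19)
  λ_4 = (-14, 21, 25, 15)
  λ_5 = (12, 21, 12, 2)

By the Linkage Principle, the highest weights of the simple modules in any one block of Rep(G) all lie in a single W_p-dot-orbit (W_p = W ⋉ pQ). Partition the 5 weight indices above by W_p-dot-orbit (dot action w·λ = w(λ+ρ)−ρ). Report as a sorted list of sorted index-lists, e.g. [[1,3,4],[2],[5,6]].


A_4 Cartan matrix, 4 simple roots permuted; ρ=(1,1,1,1).

Ā_29 reps of the 5 weights (A_4, coords as presented):

  [1] (3, 8, 11, 2)
  [2] (9, 3, 3, 8)
  [3] (3, 8, 11, 2)
  [4] (4, 0, 9, 3)
  [5] (4, 0, 9, 3)

Linkage partition of the 5 weights (3 classes, p=29):

[[1, 3], [2], [4, 5]]


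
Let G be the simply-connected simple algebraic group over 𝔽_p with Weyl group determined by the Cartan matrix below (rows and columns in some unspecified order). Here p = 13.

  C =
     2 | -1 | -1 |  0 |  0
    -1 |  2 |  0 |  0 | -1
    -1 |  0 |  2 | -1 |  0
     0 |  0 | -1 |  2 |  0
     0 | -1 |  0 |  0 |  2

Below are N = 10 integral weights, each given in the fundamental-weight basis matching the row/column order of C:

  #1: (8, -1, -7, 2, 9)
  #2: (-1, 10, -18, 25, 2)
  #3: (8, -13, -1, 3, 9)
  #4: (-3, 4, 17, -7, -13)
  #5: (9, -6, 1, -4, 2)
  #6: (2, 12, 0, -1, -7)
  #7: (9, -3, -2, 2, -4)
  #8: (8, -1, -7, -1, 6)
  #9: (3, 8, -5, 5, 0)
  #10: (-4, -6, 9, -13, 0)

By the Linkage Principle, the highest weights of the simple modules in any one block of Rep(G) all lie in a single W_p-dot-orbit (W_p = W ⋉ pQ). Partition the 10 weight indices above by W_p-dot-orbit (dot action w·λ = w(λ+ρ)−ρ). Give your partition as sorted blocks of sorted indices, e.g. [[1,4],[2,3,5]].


Cartan matrix: type A_5 (|W|=720); un-permuting the 5 rows.

Folding the 10 weights λ_j+ρ into Ā_13 (reps in the given 5-coord order):

  [1] (3, 0, 0, 3, 4) · [2] (0, 7, 3, 1, 2) · [3] (0, 7, 3, 1, 2) · [4] (4, 3, 1, 2, 2) · [5] (4, 3, 1, 2, 2) · [6] (0, 7, 3, 1, 2) · [7] (4, 3, 1, 2, 2) · [8] (3, 0, 0, 3, 4) · [9] (0, 7, 3, 1, 2) · [10] (4, 3, 1, 2, 2)

The 10 indices split into 3 linkage classes (same alcove rep ⇔ same W_13-dot-orbit):

[[1, 8], [2, 3, 6, 9], [4, 5, 7, 10]]


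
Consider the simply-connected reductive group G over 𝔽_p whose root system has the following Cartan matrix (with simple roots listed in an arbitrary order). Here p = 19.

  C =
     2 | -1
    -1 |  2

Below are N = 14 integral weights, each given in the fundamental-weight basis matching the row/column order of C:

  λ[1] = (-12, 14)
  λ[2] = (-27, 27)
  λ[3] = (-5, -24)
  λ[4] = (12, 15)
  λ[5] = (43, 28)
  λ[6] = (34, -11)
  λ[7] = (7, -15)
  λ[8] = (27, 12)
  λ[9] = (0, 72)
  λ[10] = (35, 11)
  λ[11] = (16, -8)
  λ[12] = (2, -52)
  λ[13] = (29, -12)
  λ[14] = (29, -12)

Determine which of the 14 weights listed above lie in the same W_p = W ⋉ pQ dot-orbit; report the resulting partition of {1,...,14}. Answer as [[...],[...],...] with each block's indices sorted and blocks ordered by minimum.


Root system A_2: the 2×2 matrix C matches after relabeling.

Alcove-folded reps (p=19, 14 weights, presented ϖ-order):

  λ_1+ρ ↦ (11, 4) · λ_2+ρ ↦ (10, 7) · λ_3+ρ ↦ (11, 4) · λ_4+ρ ↦ (3, 6) · λ_5+ρ ↦ (3, 6) · λ_6+ρ ↦ (3, 6) · λ_7+ρ ↦ (6, 8) · λ_8+ρ ↦ (3, 6) · λ_9+ρ ↦ (1, 16) · λ_10+ρ ↦ (10, 7) · λ_11+ρ ↦ (10, 7) · λ_12+ρ ↦ (3, 6) · λ_13+ρ ↦ (8, 0) · λ_14+ρ ↦ (8, 0)

The 14 indices split into 6 linkage classes (same alcove rep ⇔ same W_19-dot-orbit):

[[1, 3], [2, 10, 11], [4, 5, 6, 8, 12], [7], [9], [13, 14]]


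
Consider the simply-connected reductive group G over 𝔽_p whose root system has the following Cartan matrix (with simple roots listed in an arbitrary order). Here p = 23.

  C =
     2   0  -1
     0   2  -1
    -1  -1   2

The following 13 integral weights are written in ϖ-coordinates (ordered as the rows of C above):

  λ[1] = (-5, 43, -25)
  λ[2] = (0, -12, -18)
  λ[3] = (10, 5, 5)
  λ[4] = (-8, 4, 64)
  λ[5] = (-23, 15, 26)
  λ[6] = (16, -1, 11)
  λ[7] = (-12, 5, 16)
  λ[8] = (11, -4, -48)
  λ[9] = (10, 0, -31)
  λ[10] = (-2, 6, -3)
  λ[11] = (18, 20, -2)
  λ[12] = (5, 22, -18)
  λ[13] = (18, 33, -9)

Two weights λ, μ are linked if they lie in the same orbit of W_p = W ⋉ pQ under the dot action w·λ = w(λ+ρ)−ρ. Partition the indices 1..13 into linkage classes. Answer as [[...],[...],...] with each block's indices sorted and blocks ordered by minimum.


A_3 Cartan matrix, 3 simple roots permuted; ρ=(1,1,1).

Folding the 13 weights λ_j+ρ into Ā_23 (reps in the given 3-coord order):

  λ_1+ρ ↦ (2, 4, 1)
  λ_2+ρ ↦ (6, 4, 12)
  λ_3+ρ ↦ (11, 6, 6)
  λ_4+ρ ↦ (6, 4, 12)
  λ_5+ρ ↦ (2, 4, 1)
  λ_6+ρ ↦ (11, 6, 6)
  λ_7+ρ ↦ (11, 6, 6)
  λ_8+ρ ↦ (8, 1, 3)
  λ_9+ρ ↦ (6, 4, 12)
  λ_10+ρ ↦ (2, 4, 1)
  λ_11+ρ ↦ (2, 4, 1)
  λ_12+ρ ↦ (11, 6, 6)
  λ_13+ρ ↦ (8, 1, 3)

Linkage partition of the 13 weights (4 classes, p=23):

[[1, 5, 10, 11], [2, 4, 9], [3, 6, 7, 12], [8, 13]]


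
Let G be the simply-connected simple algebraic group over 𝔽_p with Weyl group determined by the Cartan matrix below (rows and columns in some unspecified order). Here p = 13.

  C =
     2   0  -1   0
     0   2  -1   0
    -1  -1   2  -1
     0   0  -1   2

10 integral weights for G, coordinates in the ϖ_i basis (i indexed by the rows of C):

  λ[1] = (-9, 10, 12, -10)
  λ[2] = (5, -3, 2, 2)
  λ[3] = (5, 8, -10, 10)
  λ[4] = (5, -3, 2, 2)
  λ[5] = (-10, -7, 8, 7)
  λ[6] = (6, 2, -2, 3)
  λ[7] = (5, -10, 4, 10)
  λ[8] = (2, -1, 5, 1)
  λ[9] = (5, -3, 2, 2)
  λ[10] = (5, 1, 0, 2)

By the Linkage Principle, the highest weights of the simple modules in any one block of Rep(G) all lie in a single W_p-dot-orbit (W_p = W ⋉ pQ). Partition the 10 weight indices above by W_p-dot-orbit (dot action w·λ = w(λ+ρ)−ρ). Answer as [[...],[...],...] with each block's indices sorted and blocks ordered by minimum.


C ↔ D_4 under row/col permutation; |W(D_4)| = 192.

λ_j+ρ reflected into Ā_13 (⟨·,θ^∨⟩≤13); 4-tuples as given:

  1: (3, 0, 2, 2) · 2: (6, 2, 1, 3) · 3: (3, 0, 2, 2) · 4: (6, 2, 1, 3) · 5: (3, 0, 2, 2) · 6: (6, 2, 1, 3) · 7: (3, 0, 2, 2) · 8: (3, 0, 2, 2) · 9: (6, 2, 1, 3) · 10: (6, 2, 1, 3)

These 10 weights hit 2 W_13-dot-orbits; sizes (5, 5):

[[1, 3, 5, 7, 8], [2, 4, 6, 9, 10]]


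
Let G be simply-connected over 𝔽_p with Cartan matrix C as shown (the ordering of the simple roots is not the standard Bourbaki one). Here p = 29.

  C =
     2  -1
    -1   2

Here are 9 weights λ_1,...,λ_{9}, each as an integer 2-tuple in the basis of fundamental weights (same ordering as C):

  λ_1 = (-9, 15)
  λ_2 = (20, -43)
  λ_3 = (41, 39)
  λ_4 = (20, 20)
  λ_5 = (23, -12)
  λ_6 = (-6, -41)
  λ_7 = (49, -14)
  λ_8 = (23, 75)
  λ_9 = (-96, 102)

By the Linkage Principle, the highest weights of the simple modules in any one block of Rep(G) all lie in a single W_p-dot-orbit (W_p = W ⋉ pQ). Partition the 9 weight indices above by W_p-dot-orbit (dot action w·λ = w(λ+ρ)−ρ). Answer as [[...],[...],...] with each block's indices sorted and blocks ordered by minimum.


A_2 Cartan matrix, 2 simple roots permuted; ρ=(1,1).

Alcove-folded reps (p=29, 9 weights, presented ϖ-order):

    λ_1 → (8, 8)
    λ_2 → (8, 8)
    λ_3 → (13, 11)
    λ_4 → (8, 8)
    λ_5 → (13, 11)
    λ_6 → (13, 11)
    λ_7 → (8, 8)
    λ_8 → (13, 11)
    λ_9 → (8, 8)

Partition of {1..9} into 2 W_29-dot-orbits:

[[1, 2, 4, 7, 9], [3, 5, 6, 8]]


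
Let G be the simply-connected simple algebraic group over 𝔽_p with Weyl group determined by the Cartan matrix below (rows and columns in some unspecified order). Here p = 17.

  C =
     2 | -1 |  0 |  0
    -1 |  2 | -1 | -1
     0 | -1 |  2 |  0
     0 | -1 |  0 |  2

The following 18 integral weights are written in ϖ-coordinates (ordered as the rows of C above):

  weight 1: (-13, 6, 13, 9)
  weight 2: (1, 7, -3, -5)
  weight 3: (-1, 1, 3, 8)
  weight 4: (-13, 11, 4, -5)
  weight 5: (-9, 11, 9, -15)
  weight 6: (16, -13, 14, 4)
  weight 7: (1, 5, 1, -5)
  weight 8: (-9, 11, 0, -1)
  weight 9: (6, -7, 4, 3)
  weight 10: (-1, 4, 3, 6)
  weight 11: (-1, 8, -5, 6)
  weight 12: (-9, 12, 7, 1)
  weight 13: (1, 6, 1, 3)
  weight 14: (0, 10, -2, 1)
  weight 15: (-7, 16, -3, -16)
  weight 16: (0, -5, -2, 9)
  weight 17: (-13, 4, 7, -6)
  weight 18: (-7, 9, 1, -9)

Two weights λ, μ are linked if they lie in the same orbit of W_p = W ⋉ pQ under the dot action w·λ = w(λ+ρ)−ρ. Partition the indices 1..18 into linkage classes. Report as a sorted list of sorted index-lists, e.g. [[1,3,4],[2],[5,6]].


Type D_4, rank 4, |W|=192; reorder rows/cols to standard.

Ā_17 reps of the 18 weights (D_4, coords as presented):

  [1] (2, 3, 0, 4)
  [2] (2, 2, 2, 4)
  [3] (0, 2, 4, 9)
  [4] (8, 4, 1, 0)
  [5] (2, 3, 0, 4)
  [6] (2, 3, 0, 4)
  [7] (2, 2, 2, 4)
  [8] (8, 4, 1, 0)
  [9] (1, 3, 1, 2)
  [10] (0, 1, 4, 7)
  [11] (0, 1, 4, 7)
  [12] (2, 2, 2, 4)
  [13] (2, 2, 2, 4)
  [14] (1, 3, 1, 2)
  [15] (0, 2, 4, 9)
  [16] (1, 3, 1, 2)
  [17] (0, 1, 4, 7)
  [18] (2, 2, 2, 4)

Linkage partition of the 18 weights (6 classes, p=17):

[[1, 5, 6], [2, 7, 12, 13, 18], [3, 15], [4, 8], [9, 14, 16], [10, 11, 17]]


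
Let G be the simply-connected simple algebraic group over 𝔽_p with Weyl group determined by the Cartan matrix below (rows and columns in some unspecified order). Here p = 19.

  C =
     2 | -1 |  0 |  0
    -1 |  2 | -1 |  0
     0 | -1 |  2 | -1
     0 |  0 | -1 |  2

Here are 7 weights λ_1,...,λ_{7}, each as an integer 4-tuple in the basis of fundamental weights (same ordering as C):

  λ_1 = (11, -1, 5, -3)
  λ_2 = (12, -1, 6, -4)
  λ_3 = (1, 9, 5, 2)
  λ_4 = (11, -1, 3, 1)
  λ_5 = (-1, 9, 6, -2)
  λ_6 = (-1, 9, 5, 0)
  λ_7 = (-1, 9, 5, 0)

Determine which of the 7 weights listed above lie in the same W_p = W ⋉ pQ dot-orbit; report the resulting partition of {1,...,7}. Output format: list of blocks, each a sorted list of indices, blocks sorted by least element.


C ↔ A_4 under row/col permutation; |W(A_4)| = 120.

Ā_19 reps of the 7 weights (A_4, coords as presented):

  [1] (12, 0, 4, 2);  [2] (12, 0, 4, 2);  [3] (0, 10, 6, 1);  [4] (12, 0, 4, 2);  [5] (0, 10, 6, 1);  [6] (0, 10, 6, 1);  [7] (0, 10, 6, 1)

Grouping the 7 weights by Ā_19-representative: 2 linkage classes.

[[1, 2, 4], [3, 5, 6, 7]]


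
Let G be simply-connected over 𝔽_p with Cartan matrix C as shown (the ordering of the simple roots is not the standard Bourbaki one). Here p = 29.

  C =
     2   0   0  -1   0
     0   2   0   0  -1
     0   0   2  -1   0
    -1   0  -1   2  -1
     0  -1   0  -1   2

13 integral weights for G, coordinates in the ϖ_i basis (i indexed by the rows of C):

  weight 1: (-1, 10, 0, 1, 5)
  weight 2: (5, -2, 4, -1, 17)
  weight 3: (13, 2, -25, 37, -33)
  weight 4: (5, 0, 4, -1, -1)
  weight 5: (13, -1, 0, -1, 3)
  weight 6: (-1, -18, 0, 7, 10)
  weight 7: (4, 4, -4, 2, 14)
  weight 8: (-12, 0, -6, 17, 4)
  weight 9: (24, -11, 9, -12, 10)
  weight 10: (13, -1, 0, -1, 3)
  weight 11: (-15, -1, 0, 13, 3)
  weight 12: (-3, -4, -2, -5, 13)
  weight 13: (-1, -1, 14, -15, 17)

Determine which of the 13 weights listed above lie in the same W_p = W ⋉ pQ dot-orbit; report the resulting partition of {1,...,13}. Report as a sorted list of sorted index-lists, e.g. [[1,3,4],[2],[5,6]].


Root system D_5: the 5×5 matrix C matches after relabeling.

W_29-reps of the 13 weights in Ā_29 (same 5-coord order as C):

    1: (0, 11, 1, 2, 6)
    2: (6, 1, 5, 0, 0)
    3: (5, 5, 3, 0, 1)
    4: (6, 1, 5, 0, 0)
    5: (14, 0, 1, 0, 4)
    6: (0, 11, 1, 2, 6)
    7: (5, 5, 3, 0, 1)
    8: (11, 1, 5, 2, 3)
    9: (14, 0, 1, 0, 4)
    10: (14, 0, 1, 0, 4)
    11: (14, 0, 1, 0, 4)
    12: (1, 3, 2, 4, 0)
    13: (14, 0, 1, 0, 4)

The 13 indices split into 6 linkage classes (same alcove rep ⇔ same W_29-dot-orbit):

[[1, 6], [2, 4], [3, 7], [5, 9, 10, 11, 13], [8], [12]]


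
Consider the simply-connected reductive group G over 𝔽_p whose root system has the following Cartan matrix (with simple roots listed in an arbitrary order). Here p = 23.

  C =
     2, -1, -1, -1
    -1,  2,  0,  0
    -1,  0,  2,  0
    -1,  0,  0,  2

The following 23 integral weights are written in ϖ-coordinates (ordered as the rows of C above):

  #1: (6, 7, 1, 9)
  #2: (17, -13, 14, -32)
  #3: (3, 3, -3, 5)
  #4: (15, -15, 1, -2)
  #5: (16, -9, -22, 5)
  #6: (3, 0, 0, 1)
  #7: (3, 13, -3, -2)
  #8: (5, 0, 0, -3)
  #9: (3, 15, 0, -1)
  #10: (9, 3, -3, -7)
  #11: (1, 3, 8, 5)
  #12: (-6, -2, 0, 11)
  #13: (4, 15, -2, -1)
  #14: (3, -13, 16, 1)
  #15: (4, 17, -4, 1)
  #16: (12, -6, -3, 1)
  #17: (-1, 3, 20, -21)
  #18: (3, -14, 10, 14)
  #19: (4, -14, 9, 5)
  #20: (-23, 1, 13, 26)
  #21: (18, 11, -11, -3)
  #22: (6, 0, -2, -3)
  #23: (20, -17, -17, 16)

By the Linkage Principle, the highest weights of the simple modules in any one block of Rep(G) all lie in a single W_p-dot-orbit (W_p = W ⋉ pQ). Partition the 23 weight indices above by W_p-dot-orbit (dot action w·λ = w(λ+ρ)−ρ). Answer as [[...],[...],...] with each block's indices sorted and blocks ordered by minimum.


D_4 Cartan matrix, 4 simple roots permuted; ρ=(1,1,1,1).

W_23-reps of the 23 weights in Ā_23 (same 4-coord order as C):

  1: (2, 4, 2, 6);  2: (6, 5, 2, 2);  3: (2, 4, 2, 6);  4: (1, 14, 2, 1);  5: (2, 4, 9, 6);  6: (4, 1, 1, 2);  7: (1, 14, 2, 1);  8: (4, 1, 1, 2);  9: (2, 16, 1, 0);  10: (2, 4, 2, 6);  11: (2, 4, 9, 6);  12: (4, 1, 1, 2);  13: (2, 16, 1, 0);  14: (2, 4, 9, 6);  15: (2, 16, 1, 0);  16: (6, 5, 2, 2);  17: (2, 16, 1, 0);  18: (2, 4, 2, 6);  19: (6, 5, 2, 2);  20: (1, 14, 2, 1);  21: (2, 4, 2, 6);  22: (4, 1, 1, 2);  23: (4, 1, 1, 2)

The 23 indices split into 6 linkage classes (same alcove rep ⇔ same W_23-dot-orbit):

[[1, 3, 10, 18, 21], [2, 16, 19], [4, 7, 20], [5, 11, 14], [6, 8, 12, 22, 23], [9, 13, 15, 17]]


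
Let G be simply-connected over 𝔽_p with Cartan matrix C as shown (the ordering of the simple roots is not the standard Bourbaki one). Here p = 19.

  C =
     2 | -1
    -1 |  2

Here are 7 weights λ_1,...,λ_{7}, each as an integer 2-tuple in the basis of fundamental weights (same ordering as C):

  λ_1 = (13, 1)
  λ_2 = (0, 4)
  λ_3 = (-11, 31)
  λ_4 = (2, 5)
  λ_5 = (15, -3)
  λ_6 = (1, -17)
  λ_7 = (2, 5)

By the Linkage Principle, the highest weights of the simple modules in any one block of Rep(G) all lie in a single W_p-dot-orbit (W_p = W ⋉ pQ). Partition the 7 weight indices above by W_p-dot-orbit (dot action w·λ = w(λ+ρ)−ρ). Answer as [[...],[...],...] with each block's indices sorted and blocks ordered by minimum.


C ↔ A_2 under row/col permutation; |W(A_2)| = 6.

W_19-reps of the 7 weights in Ā_19 (same 2-coord order as C):

  λ_1+ρ ↦ (14, 2) · λ_2+ρ ↦ (1, 5) · λ_3+ρ ↦ (3, 6) · λ_4+ρ ↦ (3, 6) · λ_5+ρ ↦ (14, 2) · λ_6+ρ ↦ (14, 2) · λ_7+ρ ↦ (3, 6)

Partition of {1..7} into 3 W_19-dot-orbits:

[[1, 5, 6], [2], [3, 4, 7]]


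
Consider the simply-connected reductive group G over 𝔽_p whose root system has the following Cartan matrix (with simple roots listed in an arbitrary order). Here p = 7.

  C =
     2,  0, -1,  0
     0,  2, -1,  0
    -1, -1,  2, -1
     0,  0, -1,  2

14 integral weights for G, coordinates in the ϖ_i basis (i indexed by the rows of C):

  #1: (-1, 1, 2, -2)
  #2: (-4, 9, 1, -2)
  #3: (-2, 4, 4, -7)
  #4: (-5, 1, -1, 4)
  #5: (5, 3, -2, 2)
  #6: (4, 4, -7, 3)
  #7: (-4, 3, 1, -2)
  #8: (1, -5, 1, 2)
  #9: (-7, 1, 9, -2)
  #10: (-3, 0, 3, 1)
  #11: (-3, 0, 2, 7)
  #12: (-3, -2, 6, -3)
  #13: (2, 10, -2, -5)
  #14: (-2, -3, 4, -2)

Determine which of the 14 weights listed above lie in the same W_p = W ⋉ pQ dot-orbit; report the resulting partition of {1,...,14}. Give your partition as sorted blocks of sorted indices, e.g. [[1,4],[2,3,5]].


Cartan matrix: type D_4 (|W|=192); un-permuting the 4 rows.

Each λ_j+ρ reduced to Ā_7; 4-tuples below use C's row order:

  λ_1+ρ ↦ (0, 2, 2, 1) · λ_2+ρ ↦ (1, 2, 1, 1) · λ_3+ρ ↦ (1, 1, 1, 2) · λ_4+ρ ↦ (0, 2, 2, 1) · λ_5+ρ ↦ (1, 1, 1, 2) · λ_6+ρ ↦ (1, 1, 1, 2) · λ_7+ρ ↦ (1, 2, 1, 1) · λ_8+ρ ↦ (0, 2, 2, 1) · λ_9+ρ ↦ (1, 1, 1, 2) · λ_10+ρ ↦ (2, 1, 0, 2) · λ_11+ρ ↦ (1, 2, 1, 1) · λ_12+ρ ↦ (2, 1, 0, 2) · λ_13+ρ ↦ (1, 1, 1, 2) · λ_14+ρ ↦ (1, 2, 1, 1)

Partition of {1..14} into 4 W_7-dot-orbits:

[[1, 4, 8], [2, 7, 11, 14], [3, 5, 6, 9, 13], [10, 12]]


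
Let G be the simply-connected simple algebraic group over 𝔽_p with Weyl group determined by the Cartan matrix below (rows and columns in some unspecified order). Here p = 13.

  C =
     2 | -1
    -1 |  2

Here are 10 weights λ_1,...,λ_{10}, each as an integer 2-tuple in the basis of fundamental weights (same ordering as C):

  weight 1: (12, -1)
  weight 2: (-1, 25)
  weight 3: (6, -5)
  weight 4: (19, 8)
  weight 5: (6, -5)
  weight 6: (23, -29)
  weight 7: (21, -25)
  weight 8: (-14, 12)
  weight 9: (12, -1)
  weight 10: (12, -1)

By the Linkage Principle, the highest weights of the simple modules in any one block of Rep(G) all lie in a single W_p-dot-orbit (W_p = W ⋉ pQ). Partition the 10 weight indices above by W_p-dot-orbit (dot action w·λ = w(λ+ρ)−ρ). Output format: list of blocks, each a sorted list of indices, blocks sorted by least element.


Root system A_2: the 2×2 matrix C matches after relabeling.

Alcove-folded reps (p=13, 10 weights, presented ϖ-order):

  λ_1+ρ ↦ (13, 0)
  λ_2+ρ ↦ (13, 0)
  λ_3+ρ ↦ (3, 4)
  λ_4+ρ ↦ (3, 4)
  λ_5+ρ ↦ (3, 4)
  λ_6+ρ ↦ (9, 2)
  λ_7+ρ ↦ (9, 2)
  λ_8+ρ ↦ (13, 0)
  λ_9+ρ ↦ (13, 0)
  λ_10+ρ ↦ (13, 0)

3 distinct reps among the 10 weights ⇒ 3 W_13-linkage classes:

[[1, 2, 8, 9, 10], [3, 4, 5], [6, 7]]


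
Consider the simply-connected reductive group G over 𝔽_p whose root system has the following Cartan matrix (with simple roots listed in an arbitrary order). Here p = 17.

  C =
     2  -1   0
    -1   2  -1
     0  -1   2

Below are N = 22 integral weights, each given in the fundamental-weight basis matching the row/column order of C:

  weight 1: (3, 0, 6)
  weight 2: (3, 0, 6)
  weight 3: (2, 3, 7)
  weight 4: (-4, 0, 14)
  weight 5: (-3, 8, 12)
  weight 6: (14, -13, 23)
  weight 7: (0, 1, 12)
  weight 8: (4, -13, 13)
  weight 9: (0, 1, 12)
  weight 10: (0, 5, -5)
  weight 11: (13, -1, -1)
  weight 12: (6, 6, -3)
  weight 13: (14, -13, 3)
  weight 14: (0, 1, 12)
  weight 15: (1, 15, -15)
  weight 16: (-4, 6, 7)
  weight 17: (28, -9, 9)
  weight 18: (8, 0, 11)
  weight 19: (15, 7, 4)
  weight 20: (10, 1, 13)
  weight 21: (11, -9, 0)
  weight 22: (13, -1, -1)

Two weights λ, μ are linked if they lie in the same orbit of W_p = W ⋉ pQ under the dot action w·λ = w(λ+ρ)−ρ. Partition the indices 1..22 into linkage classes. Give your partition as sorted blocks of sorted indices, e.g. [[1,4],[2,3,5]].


Cartan matrix: type A_3 (|W|=24); un-permuting the 3 rows.

Ā_17 reps of the 22 weights (A_3, coords as presented):

  λ_1+ρ ↦ (4, 1, 7)
  λ_2+ρ ↦ (4, 1, 7)
  λ_3+ρ ↦ (3, 4, 8)
  λ_4+ρ ↦ (1, 2, 13)
  λ_5+ρ ↦ (3, 4, 8)
  λ_6+ρ ↦ (7, 5, 2)
  λ_7+ρ ↦ (1, 2, 13)
  λ_8+ρ ↦ (7, 5, 2)
  λ_9+ρ ↦ (1, 2, 13)
  λ_10+ρ ↦ (1, 2, 4)
  λ_11+ρ ↦ (14, 0, 0)
  λ_12+ρ ↦ (7, 5, 2)
  λ_13+ρ ↦ (3, 4, 8)
  λ_14+ρ ↦ (1, 2, 13)
  λ_15+ρ ↦ (1, 2, 13)
  λ_16+ρ ↦ (3, 4, 8)
  λ_17+ρ ↦ (3, 4, 8)
  λ_18+ρ ↦ (4, 1, 7)
  λ_19+ρ ↦ (4, 1, 7)
  λ_20+ρ ↦ (1, 2, 4)
  λ_21+ρ ↦ (4, 1, 7)
  λ_22+ρ ↦ (14, 0, 0)

Grouping the 22 weights by Ā_17-representative: 6 linkage classes.

[[1, 2, 18, 19, 21], [3, 5, 13, 16, 17], [4, 7, 9, 14, 15], [6, 8, 12], [10, 20], [11, 22]]


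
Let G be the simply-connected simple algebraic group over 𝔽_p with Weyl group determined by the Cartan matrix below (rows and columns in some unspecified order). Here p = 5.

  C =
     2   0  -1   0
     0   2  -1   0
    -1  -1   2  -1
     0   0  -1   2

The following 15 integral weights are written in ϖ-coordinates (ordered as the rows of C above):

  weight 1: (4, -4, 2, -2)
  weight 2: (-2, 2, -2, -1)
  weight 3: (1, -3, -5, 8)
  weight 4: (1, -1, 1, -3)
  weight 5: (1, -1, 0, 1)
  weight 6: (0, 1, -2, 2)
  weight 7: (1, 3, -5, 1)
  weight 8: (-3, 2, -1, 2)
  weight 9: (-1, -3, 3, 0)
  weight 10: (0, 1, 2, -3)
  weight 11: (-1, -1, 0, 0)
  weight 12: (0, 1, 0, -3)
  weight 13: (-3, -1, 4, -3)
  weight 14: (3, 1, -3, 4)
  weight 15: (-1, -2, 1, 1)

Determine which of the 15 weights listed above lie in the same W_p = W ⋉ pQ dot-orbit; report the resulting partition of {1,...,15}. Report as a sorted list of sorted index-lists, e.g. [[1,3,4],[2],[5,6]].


D_4 Cartan matrix, 4 simple roots permuted; ρ=(1,1,1,1).

Each λ_j+ρ reduced to Ā_5; 4-tuples below use C's row order:

  1: (2, 0, 0, 2)
  2: (0, 0, 1, 1)
  3: (0, 0, 1, 1)
  4: (2, 0, 0, 2)
  5: (2, 0, 0, 2)
  6: (0, 1, 1, 2)
  7: (2, 0, 0, 2)
  8: (0, 1, 1, 1)
  9: (0, 2, 0, 1)
  10: (0, 1, 1, 1)
  11: (0, 0, 1, 1)
  12: (0, 1, 1, 1)
  13: (2, 0, 0, 2)
  14: (0, 2, 0, 1)
  15: (0, 1, 1, 2)

Grouping the 15 weights by Ā_5-representative: 5 linkage classes.

[[1, 4, 5, 7, 13], [2, 3, 11], [6, 15], [8, 10, 12], [9, 14]]


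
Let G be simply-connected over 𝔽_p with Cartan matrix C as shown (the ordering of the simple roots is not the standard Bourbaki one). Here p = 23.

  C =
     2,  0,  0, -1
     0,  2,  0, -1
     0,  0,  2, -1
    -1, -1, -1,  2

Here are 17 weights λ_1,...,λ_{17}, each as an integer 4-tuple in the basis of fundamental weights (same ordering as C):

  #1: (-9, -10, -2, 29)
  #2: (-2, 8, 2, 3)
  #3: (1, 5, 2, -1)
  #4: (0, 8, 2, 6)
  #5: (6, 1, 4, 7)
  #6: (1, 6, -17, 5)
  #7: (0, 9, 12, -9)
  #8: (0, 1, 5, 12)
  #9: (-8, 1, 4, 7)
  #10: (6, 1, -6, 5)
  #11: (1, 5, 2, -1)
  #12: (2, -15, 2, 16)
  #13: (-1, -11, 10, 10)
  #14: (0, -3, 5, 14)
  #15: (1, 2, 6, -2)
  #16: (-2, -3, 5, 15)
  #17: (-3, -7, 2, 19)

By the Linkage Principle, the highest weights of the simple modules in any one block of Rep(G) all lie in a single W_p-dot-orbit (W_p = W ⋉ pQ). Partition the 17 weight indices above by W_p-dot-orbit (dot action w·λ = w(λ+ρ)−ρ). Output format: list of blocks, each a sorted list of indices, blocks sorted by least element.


Root system D_4: the 4×4 matrix C matches after relabeling.

Each λ_j+ρ reduced to Ā_23; 4-tuples below use C's row order:

  λ_1+ρ ↦ (1, 2, 6, 1);  λ_2+ρ ↦ (1, 9, 3, 3);  λ_3+ρ ↦ (2, 6, 3, 0);  λ_4+ρ ↦ (1, 9, 3, 3);  λ_5+ρ ↦ (7, 2, 5, 1);  λ_6+ρ ↦ (7, 2, 5, 1);  λ_7+ρ ↦ (7, 2, 5, 1);  λ_8+ρ ↦ (1, 2, 6, 1);  λ_9+ρ ↦ (7, 2, 5, 1);  λ_10+ρ ↦ (7, 2, 5, 1);  λ_11+ρ ↦ (2, 6, 3, 0);  λ_12+ρ ↦ (3, 14, 3, 0);  λ_13+ρ ↦ (0, 10, 11, 1);  λ_14+ρ ↦ (1, 2, 6, 1);  λ_15+ρ ↦ (1, 2, 6, 1);  λ_16+ρ ↦ (1, 2, 6, 1);  λ_17+ρ ↦ (2, 6, 3, 0)

The 17 indices split into 6 linkage classes (same alcove rep ⇔ same W_23-dot-orbit):

[[1, 8, 14, 15, 16], [2, 4], [3, 11, 17], [5, 6, 7, 9, 10], [12], [13]]


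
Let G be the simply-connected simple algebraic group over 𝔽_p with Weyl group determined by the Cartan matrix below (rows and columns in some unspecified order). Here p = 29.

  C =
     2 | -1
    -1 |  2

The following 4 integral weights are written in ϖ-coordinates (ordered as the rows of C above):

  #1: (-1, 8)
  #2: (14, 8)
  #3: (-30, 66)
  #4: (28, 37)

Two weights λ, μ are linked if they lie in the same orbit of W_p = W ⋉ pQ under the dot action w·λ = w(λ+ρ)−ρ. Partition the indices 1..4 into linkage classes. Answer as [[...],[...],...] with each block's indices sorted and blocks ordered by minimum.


A_2 Cartan matrix, 2 simple roots permuted; ρ=(1,1).

Each λ_j+ρ reduced to Ā_29; 2-tuples below use C's row order:

  1: (0, 9) · 2: (15, 9) · 3: (0, 9) · 4: (0, 9)

2 distinct reps among the 4 weights ⇒ 2 W_29-linkage classes:

[[1, 3, 4], [2]]


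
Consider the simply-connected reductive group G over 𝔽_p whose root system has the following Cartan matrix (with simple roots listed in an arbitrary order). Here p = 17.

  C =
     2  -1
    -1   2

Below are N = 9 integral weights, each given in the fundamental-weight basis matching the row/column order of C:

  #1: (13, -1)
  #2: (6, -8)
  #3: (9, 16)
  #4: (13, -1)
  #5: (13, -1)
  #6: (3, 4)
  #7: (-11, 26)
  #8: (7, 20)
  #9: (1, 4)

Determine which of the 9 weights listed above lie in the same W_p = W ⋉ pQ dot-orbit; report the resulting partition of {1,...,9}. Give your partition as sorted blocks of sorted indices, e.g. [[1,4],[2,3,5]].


A_2 Cartan matrix, 2 simple roots permuted; ρ=(1,1).

W_17-reps of the 9 weights in Ā_17 (same 2-coord order as C):

  λ_1+ρ ↦ (14, 0)
  λ_2+ρ ↦ (0, 7)
  λ_3+ρ ↦ (0, 7)
  λ_4+ρ ↦ (14, 0)
  λ_5+ρ ↦ (14, 0)
  λ_6+ρ ↦ (4, 5)
  λ_7+ρ ↦ (0, 7)
  λ_8+ρ ↦ (4, 5)
  λ_9+ρ ↦ (2, 5)

Linkage partition of the 9 weights (4 classes, p=17):

[[1, 4, 5], [2, 3, 7], [6, 8], [9]]


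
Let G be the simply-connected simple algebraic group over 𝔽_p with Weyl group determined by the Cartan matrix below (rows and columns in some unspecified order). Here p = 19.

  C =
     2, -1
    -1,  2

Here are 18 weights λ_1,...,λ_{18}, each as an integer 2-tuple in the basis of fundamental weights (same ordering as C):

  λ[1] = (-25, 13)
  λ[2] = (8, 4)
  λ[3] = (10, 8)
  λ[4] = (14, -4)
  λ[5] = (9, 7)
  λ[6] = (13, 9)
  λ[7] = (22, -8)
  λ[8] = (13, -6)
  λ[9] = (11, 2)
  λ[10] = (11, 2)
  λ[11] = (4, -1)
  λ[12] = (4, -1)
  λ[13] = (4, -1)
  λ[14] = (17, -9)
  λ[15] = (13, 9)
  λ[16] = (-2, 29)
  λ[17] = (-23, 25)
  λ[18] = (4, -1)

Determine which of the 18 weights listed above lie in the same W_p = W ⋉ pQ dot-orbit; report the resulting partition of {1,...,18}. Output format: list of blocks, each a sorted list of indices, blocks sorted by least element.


Root system A_2: the 2×2 matrix C matches after relabeling.

λ_j+ρ reflected into Ā_19 (⟨·,θ^∨⟩≤19); 2-tuples as given:

    [1] (9, 5)
    [2] (9, 5)
    [3] (10, 8)
    [4] (12, 3)
    [5] (10, 8)
    [6] (9, 5)
    [7] (12, 3)
    [8] (9, 5)
    [9] (12, 3)
    [10] (12, 3)
    [11] (5, 0)
    [12] (5, 0)
    [13] (5, 0)
    [14] (10, 8)
    [15] (9, 5)
    [16] (10, 8)
    [17] (12, 3)
    [18] (5, 0)

Linkage partition of the 18 weights (4 classes, p=19):

[[1, 2, 6, 8, 15], [3, 5, 14, 16], [4, 7, 9, 10, 17], [11, 12, 13, 18]]


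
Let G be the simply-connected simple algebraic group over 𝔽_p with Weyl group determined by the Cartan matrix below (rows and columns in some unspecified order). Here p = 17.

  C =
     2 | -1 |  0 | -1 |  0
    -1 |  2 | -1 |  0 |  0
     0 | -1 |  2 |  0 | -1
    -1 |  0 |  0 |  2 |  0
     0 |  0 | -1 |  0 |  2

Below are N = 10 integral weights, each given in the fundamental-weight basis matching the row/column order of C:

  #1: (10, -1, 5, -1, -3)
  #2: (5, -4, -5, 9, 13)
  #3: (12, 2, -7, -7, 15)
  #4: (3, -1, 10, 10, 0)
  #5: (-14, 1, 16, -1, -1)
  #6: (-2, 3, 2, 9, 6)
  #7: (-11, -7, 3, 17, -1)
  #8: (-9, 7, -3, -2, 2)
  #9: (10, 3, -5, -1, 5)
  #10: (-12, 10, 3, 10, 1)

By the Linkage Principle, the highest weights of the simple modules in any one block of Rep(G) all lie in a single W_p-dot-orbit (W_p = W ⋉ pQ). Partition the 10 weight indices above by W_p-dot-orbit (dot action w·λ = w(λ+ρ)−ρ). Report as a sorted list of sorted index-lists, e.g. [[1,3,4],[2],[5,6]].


Type A_5, rank 5, |W|=720; reorder rows/cols to standard.

Ā_17 reps of the 10 weights (A_5, coords as presented):

  [1] (11, 0, 4, 0, 2)
  [2] (1, 3, 3, 3, 1)
  [3] (1, 3, 3, 3, 1)
  [4] (4, 0, 2, 1, 9)
  [5] (11, 0, 4, 0, 2)
  [6] (1, 3, 3, 3, 1)
  [7] (4, 0, 2, 1, 9)
  [8] (2, 0, 1, 6, 0)
  [9] (11, 0, 4, 0, 2)
  [10] (11, 0, 4, 0, 2)

The 10 indices split into 4 linkage classes (same alcove rep ⇔ same W_17-dot-orbit):

[[1, 5, 9, 10], [2, 3, 6], [4, 7], [8]]


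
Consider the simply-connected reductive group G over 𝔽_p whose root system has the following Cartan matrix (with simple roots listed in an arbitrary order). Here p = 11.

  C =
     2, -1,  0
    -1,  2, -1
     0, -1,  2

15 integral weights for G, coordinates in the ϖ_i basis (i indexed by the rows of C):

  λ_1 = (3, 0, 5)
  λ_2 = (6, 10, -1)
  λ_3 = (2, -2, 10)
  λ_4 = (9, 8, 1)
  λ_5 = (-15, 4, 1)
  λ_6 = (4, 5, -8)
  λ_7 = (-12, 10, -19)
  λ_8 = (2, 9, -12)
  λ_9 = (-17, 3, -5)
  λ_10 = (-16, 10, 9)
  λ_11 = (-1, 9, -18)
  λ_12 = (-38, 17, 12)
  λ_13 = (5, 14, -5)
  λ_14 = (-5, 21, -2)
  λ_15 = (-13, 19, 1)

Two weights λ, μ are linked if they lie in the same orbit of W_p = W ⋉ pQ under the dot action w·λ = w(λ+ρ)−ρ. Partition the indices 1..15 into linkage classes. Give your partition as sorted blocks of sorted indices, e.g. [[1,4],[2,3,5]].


Type A_3, rank 3, |W|=24; reorder rows/cols to standard.

Each λ_j+ρ reduced to Ā_11; 3-tuples below use C's row order:

    λ_1+ρ ↦ (4, 1, 6)
    λ_2+ρ ↦ (0, 4, 7)
    λ_3+ρ ↦ (0, 1, 8)
    λ_4+ρ ↦ (0, 1, 8)
    λ_5+ρ ↦ (2, 2, 4)
    λ_6+ρ ↦ (4, 1, 6)
    λ_7+ρ ↦ (0, 4, 7)
    λ_8+ρ ↦ (0, 1, 8)
    λ_9+ρ ↦ (4, 1, 6)
    λ_10+ρ ↦ (1, 0, 4)
    λ_11+ρ ↦ (1, 0, 4)
    λ_12+ρ ↦ (2, 2, 4)
    λ_13+ρ ↦ (4, 1, 6)
    λ_14+ρ ↦ (1, 0, 4)
    λ_15+ρ ↦ (0, 1, 8)

5 distinct reps among the 15 weights ⇒ 5 W_11-linkage classes:

[[1, 6, 9, 13], [2, 7], [3, 4, 8, 15], [5, 12], [10, 11, 14]]


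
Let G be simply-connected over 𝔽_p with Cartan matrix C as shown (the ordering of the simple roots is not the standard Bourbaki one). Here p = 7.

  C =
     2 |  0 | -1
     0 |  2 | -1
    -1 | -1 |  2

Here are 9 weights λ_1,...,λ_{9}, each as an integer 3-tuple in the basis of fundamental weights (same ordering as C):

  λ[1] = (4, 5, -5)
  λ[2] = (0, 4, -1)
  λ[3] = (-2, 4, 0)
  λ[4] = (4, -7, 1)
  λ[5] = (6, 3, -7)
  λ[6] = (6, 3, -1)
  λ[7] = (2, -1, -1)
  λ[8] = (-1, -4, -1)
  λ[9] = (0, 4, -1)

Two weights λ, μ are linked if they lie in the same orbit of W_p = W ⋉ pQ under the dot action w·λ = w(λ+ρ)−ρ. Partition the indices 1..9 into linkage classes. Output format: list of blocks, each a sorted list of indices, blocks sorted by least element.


Cartan matrix: type A_3 (|W|=24); un-permuting the 3 rows.

Alcove-folded reps (p=7, 9 weights, presented ϖ-order):

  [1] (1, 2, 4) · [2] (1, 5, 0) · [3] (1, 5, 0) · [4] (1, 2, 4) · [5] (1, 2, 4) · [6] (3, 0, 0) · [7] (3, 0, 0) · [8] (3, 0, 0) · [9] (1, 5, 0)

Linkage partition of the 9 weights (3 classes, p=7):

[[1, 4, 5], [2, 3, 9], [6, 7, 8]]


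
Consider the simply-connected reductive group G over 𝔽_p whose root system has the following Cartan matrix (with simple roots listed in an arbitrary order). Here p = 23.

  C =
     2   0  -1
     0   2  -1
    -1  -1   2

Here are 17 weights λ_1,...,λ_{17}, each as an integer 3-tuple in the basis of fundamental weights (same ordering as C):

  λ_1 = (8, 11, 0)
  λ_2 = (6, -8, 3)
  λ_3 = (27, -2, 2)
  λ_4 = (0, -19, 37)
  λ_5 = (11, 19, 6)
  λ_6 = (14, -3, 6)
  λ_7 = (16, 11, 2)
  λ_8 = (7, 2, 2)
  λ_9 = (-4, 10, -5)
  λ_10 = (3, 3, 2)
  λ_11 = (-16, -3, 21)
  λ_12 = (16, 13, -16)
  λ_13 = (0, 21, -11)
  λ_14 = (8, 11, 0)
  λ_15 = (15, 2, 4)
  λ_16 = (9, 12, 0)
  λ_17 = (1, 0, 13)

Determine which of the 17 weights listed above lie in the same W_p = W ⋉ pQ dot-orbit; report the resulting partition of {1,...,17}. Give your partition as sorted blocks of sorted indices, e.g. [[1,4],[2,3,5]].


Dynkin diagram of C (from the 4 off-diagonal −1 entries): A_3.

Ā_23 reps of the 17 weights (A_3, coords as presented):

    λ_1 → (9, 12, 1)
    λ_2 → (4, 4, 3)
    λ_3 → (15, 2, 5)
    λ_4 → (15, 2, 5)
    λ_5 → (4, 4, 3)
    λ_6 → (15, 2, 5)
    λ_7 → (8, 3, 3)
    λ_8 → (8, 3, 3)
    λ_9 → (4, 4, 3)
    λ_10 → (4, 4, 3)
    λ_11 → (15, 2, 5)
    λ_12 → (2, 1, 14)
    λ_13 → (9, 12, 1)
    λ_14 → (9, 12, 1)
    λ_15 → (15, 2, 5)
    λ_16 → (9, 12, 1)
    λ_17 → (2, 1, 14)

5 distinct reps among the 17 weights ⇒ 5 W_23-linkage classes:

[[1, 13, 14, 16], [2, 5, 9, 10], [3, 4, 6, 11, 15], [7, 8], [12, 17]]


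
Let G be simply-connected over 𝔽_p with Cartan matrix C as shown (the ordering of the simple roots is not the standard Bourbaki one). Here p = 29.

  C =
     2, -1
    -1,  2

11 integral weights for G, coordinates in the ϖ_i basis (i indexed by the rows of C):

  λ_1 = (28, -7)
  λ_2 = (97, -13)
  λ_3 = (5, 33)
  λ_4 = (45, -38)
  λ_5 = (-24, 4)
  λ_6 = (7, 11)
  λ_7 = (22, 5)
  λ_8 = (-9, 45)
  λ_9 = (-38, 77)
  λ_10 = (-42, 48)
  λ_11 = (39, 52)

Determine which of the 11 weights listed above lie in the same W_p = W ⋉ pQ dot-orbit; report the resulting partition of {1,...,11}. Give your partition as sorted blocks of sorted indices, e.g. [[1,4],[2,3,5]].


A_2 Cartan matrix, 2 simple roots permuted; ρ=(1,1).

Folding the 11 weights λ_j+ρ into Ā_29 (reps in the given 2-coord order):

  λ_1+ρ ↦ (23, 6)
  λ_2+ρ ↦ (1, 11)
  λ_3+ρ ↦ (5, 18)
  λ_4+ρ ↦ (8, 12)
  λ_5+ρ ↦ (5, 18)
  λ_6+ρ ↦ (8, 12)
  λ_7+ρ ↦ (23, 6)
  λ_8+ρ ↦ (9, 12)
  λ_9+ρ ↦ (8, 12)
  λ_10+ρ ↦ (9, 12)
  λ_11+ρ ↦ (5, 18)

The 11 indices split into 5 linkage classes (same alcove rep ⇔ same W_29-dot-orbit):

[[1, 7], [2], [3, 5, 11], [4, 6, 9], [8, 10]]


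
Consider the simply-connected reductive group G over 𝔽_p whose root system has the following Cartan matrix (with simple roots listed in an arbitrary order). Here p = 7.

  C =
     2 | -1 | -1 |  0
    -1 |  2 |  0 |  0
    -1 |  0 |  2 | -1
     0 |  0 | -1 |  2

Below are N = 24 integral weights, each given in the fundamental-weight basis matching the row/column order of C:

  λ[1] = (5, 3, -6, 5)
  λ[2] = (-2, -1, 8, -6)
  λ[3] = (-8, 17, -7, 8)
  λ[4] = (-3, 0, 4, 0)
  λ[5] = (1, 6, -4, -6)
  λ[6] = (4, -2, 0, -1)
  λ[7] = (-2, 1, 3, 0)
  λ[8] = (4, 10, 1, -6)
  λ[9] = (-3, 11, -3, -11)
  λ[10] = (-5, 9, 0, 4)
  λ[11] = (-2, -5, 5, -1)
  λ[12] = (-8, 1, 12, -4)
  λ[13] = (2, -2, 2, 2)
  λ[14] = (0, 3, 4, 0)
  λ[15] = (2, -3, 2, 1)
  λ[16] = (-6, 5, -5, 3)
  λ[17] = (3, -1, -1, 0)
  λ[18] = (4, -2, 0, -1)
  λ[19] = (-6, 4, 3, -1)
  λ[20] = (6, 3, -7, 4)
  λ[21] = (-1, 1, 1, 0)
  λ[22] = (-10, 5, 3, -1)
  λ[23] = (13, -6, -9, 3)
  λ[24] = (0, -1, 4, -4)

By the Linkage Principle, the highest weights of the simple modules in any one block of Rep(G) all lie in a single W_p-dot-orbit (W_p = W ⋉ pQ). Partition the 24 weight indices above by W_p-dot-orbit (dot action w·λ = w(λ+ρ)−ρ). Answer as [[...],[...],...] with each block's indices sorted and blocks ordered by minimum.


Dynkin diagram of C (from the 6 off-diagonal −1 entries): A_4.

Ā_7 reps of the 24 weights (A_4, coords as presented):

  1: (1, 0, 2, 3) · 2: (1, 0, 2, 3) · 3: (4, 0, 0, 1) · 4: (1, 1, 3, 1) · 5: (4, 1, 1, 0) · 6: (4, 1, 1, 0) · 7: (1, 1, 3, 1) · 8: (0, 2, 2, 1) · 9: (0, 2, 2, 1) · 10: (1, 1, 0, 3) · 11: (4, 1, 1, 0) · 12: (1, 1, 0, 3) · 13: (1, 1, 3, 1) · 14: (1, 0, 2, 3) · 15: (1, 1, 3, 1) · 16: (1, 1, 0, 3) · 17: (4, 0, 0, 1) · 18: (4, 1, 1, 0) · 19: (4, 0, 0, 1) · 20: (1, 0, 2, 3) · 21: (0, 2, 2, 1) · 22: (1, 1, 0, 3) · 23: (1, 1, 0, 3) · 24: (1, 0, 2, 3)

Partition of {1..24} into 6 W_7-dot-orbits:

[[1, 2, 14, 20, 24], [3, 17, 19], [4, 7, 13, 15], [5, 6, 11, 18], [8, 9, 21], [10, 12, 16, 22, 23]]


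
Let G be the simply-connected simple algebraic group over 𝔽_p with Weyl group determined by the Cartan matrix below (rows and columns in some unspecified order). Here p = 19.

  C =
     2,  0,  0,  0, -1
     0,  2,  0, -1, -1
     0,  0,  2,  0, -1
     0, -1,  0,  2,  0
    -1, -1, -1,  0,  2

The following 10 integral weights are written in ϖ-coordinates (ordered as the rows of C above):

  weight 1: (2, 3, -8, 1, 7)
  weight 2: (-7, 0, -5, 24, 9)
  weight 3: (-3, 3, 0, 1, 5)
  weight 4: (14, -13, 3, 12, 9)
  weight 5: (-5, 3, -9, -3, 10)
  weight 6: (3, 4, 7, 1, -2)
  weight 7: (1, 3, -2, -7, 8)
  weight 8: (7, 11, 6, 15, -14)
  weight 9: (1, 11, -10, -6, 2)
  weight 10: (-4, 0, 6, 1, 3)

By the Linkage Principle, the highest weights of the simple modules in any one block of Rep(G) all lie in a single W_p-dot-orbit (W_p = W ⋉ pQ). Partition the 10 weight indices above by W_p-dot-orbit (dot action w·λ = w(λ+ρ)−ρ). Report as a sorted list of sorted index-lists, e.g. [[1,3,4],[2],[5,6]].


C ↔ D_5 under row/col permutation; |W(D_5)| = 1920.

Ā_19 reps of the 10 weights (D_5, coords as presented):

    λ_1 → (3, 1, 7, 2, 1)
    λ_2 → (4, 1, 6, 1, 0)
    λ_3 → (2, 2, 1, 2, 4)
    λ_4 → (2, 2, 1, 2, 4)
    λ_5 → (3, 1, 7, 2, 1)
    λ_6 → (3, 1, 7, 2, 1)
    λ_7 → (2, 2, 1, 2, 4)
    λ_8 → (4, 1, 3, 5, 2)
    λ_9 → (4, 1, 3, 5, 2)
    λ_10 → (3, 1, 7, 2, 1)

Grouping the 10 weights by Ā_19-representative: 4 linkage classes.

[[1, 5, 6, 10], [2], [3, 4, 7], [8, 9]]


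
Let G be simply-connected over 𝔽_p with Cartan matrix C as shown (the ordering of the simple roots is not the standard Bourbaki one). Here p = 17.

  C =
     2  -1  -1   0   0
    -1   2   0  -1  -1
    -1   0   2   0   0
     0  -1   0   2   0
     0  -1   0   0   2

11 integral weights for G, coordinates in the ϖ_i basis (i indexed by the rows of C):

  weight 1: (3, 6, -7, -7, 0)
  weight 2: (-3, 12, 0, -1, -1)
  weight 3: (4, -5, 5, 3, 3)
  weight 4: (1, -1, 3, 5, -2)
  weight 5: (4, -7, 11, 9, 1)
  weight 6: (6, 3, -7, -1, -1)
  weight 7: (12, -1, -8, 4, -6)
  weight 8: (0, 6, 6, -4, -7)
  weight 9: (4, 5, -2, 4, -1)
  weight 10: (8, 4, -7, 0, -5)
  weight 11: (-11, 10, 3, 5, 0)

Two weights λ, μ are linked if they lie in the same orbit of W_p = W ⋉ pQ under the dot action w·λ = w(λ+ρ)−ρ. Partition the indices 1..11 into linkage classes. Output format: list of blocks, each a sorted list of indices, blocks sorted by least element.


Root system D_5: the 5×5 matrix C matches after relabeling.

Each λ_j+ρ reduced to Ā_17; 5-tuples below use C's row order:

  [1] (1, 1, 4, 5, 0);  [2] (1, 4, 6, 0, 0);  [3] (1, 4, 6, 0, 0);  [4] (1, 1, 4, 5, 0);  [5] (1, 4, 6, 0, 0);  [6] (1, 4, 6, 0, 0);  [7] (1, 4, 6, 0, 0);  [8] (1, 1, 6, 1, 4);  [9] (1, 1, 4, 5, 0);  [10] (1, 1, 6, 1, 4);  [11] (1, 1, 4, 5, 0)

Linkage partition of the 11 weights (3 classes, p=17):

[[1, 4, 9, 11], [2, 3, 5, 6, 7], [8, 10]]


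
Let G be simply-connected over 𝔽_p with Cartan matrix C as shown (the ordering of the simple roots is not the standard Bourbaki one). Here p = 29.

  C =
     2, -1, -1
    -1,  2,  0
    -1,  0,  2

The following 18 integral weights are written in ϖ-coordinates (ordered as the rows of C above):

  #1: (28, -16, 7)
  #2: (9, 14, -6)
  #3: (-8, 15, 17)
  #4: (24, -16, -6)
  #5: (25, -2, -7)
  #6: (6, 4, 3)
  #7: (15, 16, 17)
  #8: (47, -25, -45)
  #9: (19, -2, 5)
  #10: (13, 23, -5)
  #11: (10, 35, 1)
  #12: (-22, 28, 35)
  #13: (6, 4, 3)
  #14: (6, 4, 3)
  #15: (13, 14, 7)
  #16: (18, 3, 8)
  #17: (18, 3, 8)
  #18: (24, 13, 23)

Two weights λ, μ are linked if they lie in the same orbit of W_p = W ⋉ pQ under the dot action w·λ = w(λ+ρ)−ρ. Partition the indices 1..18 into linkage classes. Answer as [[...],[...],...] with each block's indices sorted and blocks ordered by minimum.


C ↔ A_3 under row/col permutation; |W(A_3)| = 24.

Folding the 18 weights λ_j+ρ into Ā_29 (reps in the given 3-coord order):

    [1] (14, 7, 0)
    [2] (5, 15, 5)
    [3] (7, 9, 11)
    [4] (5, 15, 5)
    [5] (19, 1, 6)
    [6] (7, 5, 4)
    [7] (7, 5, 4)
    [8] (5, 15, 5)
    [9] (19, 1, 6)
    [10] (5, 15, 5)
    [11] (7, 9, 11)
    [12] (14, 7, 0)
    [13] (7, 5, 4)
    [14] (7, 5, 4)
    [15] (14, 7, 0)
    [16] (19, 1, 6)
    [17] (19, 1, 6)
    [18] (5, 15, 5)

The 18 indices split into 5 linkage classes (same alcove rep ⇔ same W_29-dot-orbit):

[[1, 12, 15], [2, 4, 8, 10, 18], [3, 11], [5, 9, 16, 17], [6, 7, 13, 14]]
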